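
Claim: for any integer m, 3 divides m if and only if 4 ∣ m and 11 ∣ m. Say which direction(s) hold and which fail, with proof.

(→) This fails: take m = 3. Certainly 3 ∣ 3, but 4 ∤ 3.

(←) This fails: take m = 44. Both 4 ∣ 44 and 11 ∣ 44, yet 44 is not a multiple of 3 (since 44 = 14·3 + 2), so 3 ∤ 44.

(⇒) fails and (⇐) fails.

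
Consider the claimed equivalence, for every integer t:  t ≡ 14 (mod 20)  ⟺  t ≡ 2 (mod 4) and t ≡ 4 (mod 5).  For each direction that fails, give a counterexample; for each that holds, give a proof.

The biconditional holds.

(⟹) Suppose t ≡ 14 (mod 20); write t = 20j + 14. Since 4 ∣ 20, reducing mod 4 gives t ≡ 14 ≡ 2 (mod 4); since 5 ∣ 20, reducing mod 5 gives t ≡ 14 ≡ 4 (mod 5).

(⟸) Conversely, if t ≡ 2 (mod 4) and t ≡ 4 (mod 5), then by the Chinese remainder theorem t ≡ 14 (mod 20). This is exactly t ≡ 14 (mod 20).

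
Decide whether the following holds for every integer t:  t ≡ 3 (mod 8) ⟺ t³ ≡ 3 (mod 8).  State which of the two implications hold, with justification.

Equivalent; both directions hold.

Forward direction. Suppose t ≡ 3 (mod 8). Write t = 8j + 3. Then (8j + 3)³ = 512j³ + 576j² + 216j + 27 = 8(64j³ + 72j² + 27j + 3) + 3, so t³ ≡ 3 (mod 8).

Converse. Suppose t³ ≡ 3 (mod 8). The only residue r in {0, …, 7} with r³ ≡ 3 (mod 8) is r = 3, so t ≡ 3 (mod 8).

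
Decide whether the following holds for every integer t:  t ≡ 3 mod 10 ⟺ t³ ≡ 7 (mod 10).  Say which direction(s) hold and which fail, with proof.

Both directions hold.

[⇒] Suppose t ≡ 3 mod 10. Write t = 10j + 3. Then (10j + 3)³ = 1000j³ + 900j² + 270j + 27 = 10(100j³ + 90j² + 27j + 2) + 7, so t³ ≡ 7 (mod 10).

[⇐] Conversely, suppose t³ ≡ 7 (mod 10). The only residue r in {0, …, 9} with r³ ≡ 7 (mod 10) is r = 3, so t ≡ 3 (mod 10).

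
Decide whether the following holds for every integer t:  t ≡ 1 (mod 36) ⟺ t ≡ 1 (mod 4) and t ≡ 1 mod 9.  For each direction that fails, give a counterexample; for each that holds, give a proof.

(→) Suppose t ≡ 1 (mod 36); write t = 36j + 1. Since 4 ∣ 36, reducing mod 4 gives t ≡ 1 (mod 4); since 9 ∣ 36, reducing mod 9 gives t ≡ 1 (mod 9).

(←) Conversely, if t ≡ 1 (mod 4) and t ≡ 1 (mod 9), then by the Chinese remainder theorem t ≡ 1 (mod 36). This is exactly t ≡ 1 (mod 36).

Both directions hold.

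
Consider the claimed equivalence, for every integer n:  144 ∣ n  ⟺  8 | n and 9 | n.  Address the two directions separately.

(⟹) If 144 ∣ n, write n = 144q. Since 144 = 18·8, n = 8·(18q), so 8 ∣ n; and since 144 = 16·9, n = 9·(16q), so 9 ∣ n.

(⟸) This fails: take n = 72. Both 8 ∣ 72 and 9 ∣ 72, yet 72 is not a multiple of 144 (since 72 = 0·144 + 72), so 144 ∤ 72.

Not equivalent: only (⇒) holds.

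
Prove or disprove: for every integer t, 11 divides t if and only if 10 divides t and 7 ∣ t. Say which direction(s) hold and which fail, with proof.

Forward direction. This fails: take t = 11. Certainly 11 ∣ 11, but 10 ∤ 11.

Converse. This fails: take t = 70. Both 10 ∣ 70 and 7 ∣ 70, yet 70 is not a multiple of 11 (since 70 = 6·11 + 4), so 11 ∤ 70.

(⇒) fails and (⇐) fails.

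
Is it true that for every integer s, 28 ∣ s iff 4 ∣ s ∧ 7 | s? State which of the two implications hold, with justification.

Both directions hold; the statement is true.

(⟸) Suppose 4 ∣ s and 7 ∣ s. Any common multiple of 4 and 7 is a multiple of their lcm; here gcd(4, 7) = 1, so lcm(4, 7) = 4·7 = 28, so 28 ∣ s.

(⟹) If 28 ∣ s, write s = 28q. Since 28 = 7·4, s = 4·(7q), so 4 ∣ s; and since 28 = 4·7, s = 7·(4q), so 7 ∣ s.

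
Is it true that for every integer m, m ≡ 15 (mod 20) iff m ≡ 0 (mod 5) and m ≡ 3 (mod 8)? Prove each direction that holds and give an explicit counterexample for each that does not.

The forward direction fails; the converse holds.

[⇐] If m ≡ 0 (mod 5) and m ≡ 3 (mod 8), then by the Chinese remainder theorem m ≡ 35 (mod 40). Since 35 ≡ 15 (mod 20) and 20 ∣ 40, we get m ≡ 15 (mod 20).

[⇒] This fails: m = 15 gives 15 ≡ 15 (mod 20) but 15 ≡ 7 (mod 8), so the conjunction on the right does not hold.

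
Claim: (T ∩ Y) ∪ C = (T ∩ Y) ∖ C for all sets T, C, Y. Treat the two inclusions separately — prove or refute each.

Only the reverse inclusion holds.

Reverse inclusion. Let x ∈ (T ∩ Y) ∖ C. Then x ∈ T ∩ Y and x ∉ C, from which x ∈ (T ∩ Y) ∪ C.

Forward inclusion. This inclusion fails. Take T = ∅, C = {1}, Y = ∅; then 1 ∈ (T ∩ Y) ∪ C but 1 ∉ (T ∩ Y) ∖ C.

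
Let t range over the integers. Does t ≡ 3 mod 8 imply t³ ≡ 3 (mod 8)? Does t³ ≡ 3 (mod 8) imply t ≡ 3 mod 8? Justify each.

[⇒] Suppose t ≡ 3 mod 8. Write t = 8j + 3. Then (8j + 3)³ = 512j³ + 576j² + 216j + 27 = 8(64j³ + 72j² + 27j + 3) + 3, so t³ ≡ 3 (mod 8).

[⇐] Conversely, suppose t³ ≡ 3 (mod 8). The only residue r in {0, …, 7} with r³ ≡ 3 (mod 8) is r = 3, so t ≡ 3 (mod 8).

Both directions hold; the statement is true.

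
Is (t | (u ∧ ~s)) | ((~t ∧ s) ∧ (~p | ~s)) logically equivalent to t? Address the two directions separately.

Not equivalent: only (⇐) holds.

[⇒] This fails. Under p = F, s = T, u = F, t = F, the left side is true but the right side is false.

[⇐] Assume the antecedent. If t is true, the consequent reduces to true regardless of the other variables. If t is false, the antecedent cannot hold. Either way the consequent holds.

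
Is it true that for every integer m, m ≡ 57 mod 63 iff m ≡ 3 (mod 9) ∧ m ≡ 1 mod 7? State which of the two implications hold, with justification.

(⟹) Suppose m ≡ 57 (mod 63); write m = 63j + 57. Since 9 ∣ 63, reducing mod 9 gives m ≡ 57 ≡ 3 (mod 9); since 7 ∣ 63, reducing mod 7 gives m ≡ 57 ≡ 1 (mod 7).

(⟸) Conversely, if m ≡ 3 (mod 9) and m ≡ 1 (mod 7), then by the Chinese remainder theorem m ≡ 57 (mod 63). This is exactly m ≡ 57 (mod 63).

Both directions hold; the statement is true.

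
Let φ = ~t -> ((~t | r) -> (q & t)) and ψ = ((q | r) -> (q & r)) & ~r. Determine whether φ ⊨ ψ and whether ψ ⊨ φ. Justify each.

Forward direction. This fails. Under r = T, q = F, t = T, the left side is true but the right side is false.

Converse. This fails. Under r = F, q = F, t = F, the left side is false but the right side is true.

Both directions fail.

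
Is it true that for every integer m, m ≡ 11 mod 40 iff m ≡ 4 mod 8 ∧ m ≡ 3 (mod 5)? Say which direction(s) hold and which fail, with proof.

Both directions fail.

(→) This fails: m = 11 gives 11 ≡ 11 (mod 40) but 11 ≡ 3 (mod 8), so the conjunction on the right does not hold.

(←) This fails: m = 28 satisfies both congruences on the right (28 ≡ 4 mod 8 and 28 ≡ 3 mod 5) yet 28 ≡ 28 (mod 40), not 11.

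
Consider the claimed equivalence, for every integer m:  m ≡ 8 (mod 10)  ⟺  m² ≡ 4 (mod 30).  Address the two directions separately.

(→) This fails: take m = 18. Then 18 ≡ 8 (mod 10), but 18² = 324 ≡ 24 (mod 30), not 4.

(←) This fails: take m = 2. Then 2² = 4 ≡ 4 (mod 30), yet 2 ≡ 2 (mod 10), not 8.

(⇒) fails and (⇐) fails.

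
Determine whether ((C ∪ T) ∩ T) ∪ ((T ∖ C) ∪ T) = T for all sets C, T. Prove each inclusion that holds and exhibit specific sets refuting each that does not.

The two sets are equal.

(⟹) Let x ∈ ((C ∪ T) ∩ T) ∪ ((T ∖ C) ∪ T). Then either x ∈ T and x ∉ C; or x ∈ C ∩ T. In each case x ∈ T, so ((C ∪ T) ∩ T) ∪ ((T ∖ C) ∪ T) ⊆ T.

(⟸) Let x ∈ T. Then either x ∈ T and x ∉ C; or x ∈ C ∩ T. In each case x ∈ ((C ∪ T) ∩ T) ∪ ((T ∖ C) ∪ T), so T ⊆ ((C ∪ T) ∩ T) ∪ ((T ∖ C) ∪ T).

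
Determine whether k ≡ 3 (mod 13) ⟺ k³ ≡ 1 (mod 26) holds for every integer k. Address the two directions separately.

[⇒] This fails: take k = 16. Then 16 ≡ 3 (mod 13), but 16³ = 4096 ≡ 14 (mod 26), not 1.

[⇐] This fails: take k = 1. Then 1³ = 1 ≡ 1 (mod 26), yet 1 ≡ 1 (mod 13), not 3.

Neither implication holds.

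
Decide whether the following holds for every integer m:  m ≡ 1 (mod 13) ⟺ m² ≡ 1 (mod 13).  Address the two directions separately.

Not equivalent: only (⇒) holds.

(→) Suppose m ≡ 1 (mod 13). Write m = 13j + 1. Then (13j + 1)² = 169j² + 26j + 1 = 13(13j² + 2j) + 1, so m² ≡ 1 (mod 13).

(←) This fails: take m = 12. Then 12² = 144 ≡ 1 (mod 13), yet 12 ≡ 12 (mod 13), not 1.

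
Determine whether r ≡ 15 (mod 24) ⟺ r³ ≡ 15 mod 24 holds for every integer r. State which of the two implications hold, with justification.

Both directions hold.

(→) Suppose r ≡ 15 (mod 24). Write r = 24j + 15. Then (24j + 15)³ = 13824j³ + 25920j² + 16200j + 3375 = 24(576j³ + 1080j² + 675j + 140) + 15, so r³ ≡ 15 (mod 24).

(←) Conversely, suppose r³ ≡ 15 (mod 24). The only residue r in {0, …, 23} with r³ ≡ 15 (mod 24) is r = 15, so r ≡ 15 (mod 24).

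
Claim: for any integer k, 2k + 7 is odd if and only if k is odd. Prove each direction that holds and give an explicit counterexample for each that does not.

Only the reverse direction holds.

(⟸) Suppose k is odd. Since 2 is even, 2k is even for every k, so 2k + 7 has the same parity as 7, which is odd. Hence 2k + 7 is odd.

(⟹) This fails: take k = 2. Then 2k + 7 = 11, which is odd, yet k = 2 is even, not odd.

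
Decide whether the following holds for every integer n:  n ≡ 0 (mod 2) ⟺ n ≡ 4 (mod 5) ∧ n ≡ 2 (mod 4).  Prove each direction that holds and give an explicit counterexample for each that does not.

(⇒) fails; (⇐) holds.

(⇒) This fails: n = 0 gives 0 ≡ 0 (mod 2) but 0 ≡ 0 (mod 5), so the conjunction on the right does not hold.

(⇐) Conversely, if n ≡ 4 (mod 5) and n ≡ 2 (mod 4), then by the Chinese remainder theorem n ≡ 14 (mod 20). Since 14 ≡ 0 (mod 2) and 2 ∣ 20, we get n ≡ 0 (mod 2).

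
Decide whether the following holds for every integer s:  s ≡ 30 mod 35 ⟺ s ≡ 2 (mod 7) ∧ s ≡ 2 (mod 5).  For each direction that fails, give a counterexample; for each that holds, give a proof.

Neither direction holds.

Forward direction. This fails: s = 30 gives 30 ≡ 30 (mod 35) but 30 ≡ 0 (mod 5), so the conjunction on the right does not hold.

Converse. This fails: s = 2 satisfies both congruences on the right (2 ≡ 2 mod 7 and 2 ≡ 2 mod 5) yet 2 ≡ 2 (mod 35), not 30.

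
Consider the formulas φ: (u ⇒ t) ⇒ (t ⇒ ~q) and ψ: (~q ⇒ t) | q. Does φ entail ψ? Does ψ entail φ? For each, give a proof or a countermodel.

(⇒) This fails. Under q = F, t = F, u = F, the left side is true but the right side is false.

(⇐) This fails. Under q = T, t = T, u = F, the left side is false but the right side is true.

Neither direction holds.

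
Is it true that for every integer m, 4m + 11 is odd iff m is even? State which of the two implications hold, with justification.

Not equivalent: only (⇐) holds.

Forward direction. This fails: take m = 3. Then 4m + 11 = 23, which is odd, yet m = 3 is odd, not even.

Converse. Suppose m is even. Since 4 is even, 4m is even for every m, so 4m + 11 has the same parity as 11, which is odd. Hence 4m + 11 is odd.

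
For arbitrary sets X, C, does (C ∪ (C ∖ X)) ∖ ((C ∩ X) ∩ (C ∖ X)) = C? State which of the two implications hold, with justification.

(⟹) Let x ∈ (C ∪ (C ∖ X)) ∖ ((C ∩ X) ∩ (C ∖ X)). Then either x ∈ C and x ∉ X; or x ∈ X ∩ C. In each case x ∈ C, so (C ∪ (C ∖ X)) ∖ ((C ∩ X) ∩ (C ∖ X)) ⊆ C.

(⟸) Let x ∈ C. Then either x ∈ C and x ∉ X; or x ∈ X ∩ C. In each case x ∈ (C ∪ (C ∖ X)) ∖ ((C ∩ X) ∩ (C ∖ X)), so C ⊆ (C ∪ (C ∖ X)) ∖ ((C ∩ X) ∩ (C ∖ X)).

The two sets are equal.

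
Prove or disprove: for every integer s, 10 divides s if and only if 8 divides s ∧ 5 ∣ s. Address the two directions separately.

[⇒] This fails: take s = 10. Certainly 10 ∣ 10, but 8 ∤ 10.

[⇐] Suppose 8 ∣ s and 5 ∣ s. Any common multiple of 8 and 5 is a multiple of their lcm; here gcd(8, 5) = 1, so lcm(8, 5) = 8·5 = 40, so 40 ∣ s. Since 10 ∣ 40, it follows that 10 ∣ s.

The forward direction fails; the converse holds.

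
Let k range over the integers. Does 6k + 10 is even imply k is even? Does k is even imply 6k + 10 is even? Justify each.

(⟹) This fails: take k = 1. Then 6k + 10 = 16, which is even, yet k = 1 is odd, not even.

(⟸) Suppose k is even. Since 6 is even, 6k is even for every k, so 6k + 10 has the same parity as 10, which is even. Hence 6k + 10 is even.

Only the reverse direction holds.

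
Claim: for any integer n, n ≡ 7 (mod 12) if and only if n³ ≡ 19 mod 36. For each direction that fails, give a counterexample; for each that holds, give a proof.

[⇐] The residues r modulo 36 with r³ ≡ 19 (mod 36) are exactly {7, 19, 31}, and each is ≡ 7 (mod 12).

[⇒] Suppose n ≡ 7 (mod 12). Working modulo 36, n ∈ {7, 19, 31}; for each such r, r³ ≡ 19 (mod 36).

The biconditional holds.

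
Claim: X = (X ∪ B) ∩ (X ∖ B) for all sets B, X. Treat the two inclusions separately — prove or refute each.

(⟸) Let x ∈ (X ∪ B) ∩ (X ∖ B). Then x ∈ X and x ∉ B, from which x ∈ X.

(⟹) This inclusion fails. Take B = {1}, X = {1}; then 1 ∈ X but 1 ∉ (X ∪ B) ∩ (X ∖ B).

Only the reverse inclusion holds.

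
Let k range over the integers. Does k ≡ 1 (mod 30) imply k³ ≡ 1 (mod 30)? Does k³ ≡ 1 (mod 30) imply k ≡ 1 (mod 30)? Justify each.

(⟹) Suppose k ≡ 1 (mod 30). Write k = 30j + 1. Then (30j + 1)³ = 27000j³ + 2700j² + 90j + 1 = 30(900j³ + 90j² + 3j) + 1, so k³ ≡ 1 (mod 30).

(⟸) Conversely, suppose k³ ≡ 1 (mod 30). The only residue r in {0, …, 29} with r³ ≡ 1 (mod 30) is r = 1, so k ≡ 1 (mod 30).

Both implications hold.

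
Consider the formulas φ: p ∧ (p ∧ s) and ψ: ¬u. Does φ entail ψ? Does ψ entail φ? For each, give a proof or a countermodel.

Forward direction. This fails. Under s = T, u = T, p = T, the left side is true but the right side is false.

Converse. This fails. Under s = F, u = F, p = F, the left side is false but the right side is true.

(⇒) fails and (⇐) fails.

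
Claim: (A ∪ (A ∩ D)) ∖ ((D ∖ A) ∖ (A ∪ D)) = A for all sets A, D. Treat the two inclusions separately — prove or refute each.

(⟹) Let x ∈ (A ∪ (A ∩ D)) ∖ ((D ∖ A) ∖ (A ∪ D)). Then either x ∈ A and x ∉ D; or x ∈ A ∩ D. In each case x ∈ A, so (A ∪ (A ∩ D)) ∖ ((D ∖ A) ∖ (A ∪ D)) ⊆ A.

(⟸) Let x ∈ A. Then either x ∈ A and x ∉ D; or x ∈ A ∩ D. In each case x ∈ (A ∪ (A ∩ D)) ∖ ((D ∖ A) ∖ (A ∪ D)), so A ⊆ (A ∪ (A ∩ D)) ∖ ((D ∖ A) ∖ (A ∪ D)).

Both inclusions hold; the sets are equal.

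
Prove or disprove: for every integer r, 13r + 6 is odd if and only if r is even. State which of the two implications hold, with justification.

Forward direction. This fails: r = 5 gives 13r + 6 = 71, which is odd, but 5 is odd, not even.

Converse. This also fails: r = 2 is even, but 13r + 6 = 32 is even, not odd.

(⇒) fails and (⇐) fails.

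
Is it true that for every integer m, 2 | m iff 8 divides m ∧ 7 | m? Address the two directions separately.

(⇒) This fails: take m = 2. Certainly 2 ∣ 2, but 8 ∤ 2.

(⇐) Suppose 8 ∣ m and 7 ∣ m. Any common multiple of 8 and 7 is a multiple of their lcm; here gcd(8, 7) = 1, so lcm(8, 7) = 8·7 = 56, so 56 ∣ m. Since 2 ∣ 56, it follows that 2 ∣ m.

(⇒) fails; (⇐) holds.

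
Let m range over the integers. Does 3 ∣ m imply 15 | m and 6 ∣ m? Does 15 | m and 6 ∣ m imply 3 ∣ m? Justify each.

Only the converse holds.

(→) This fails: take m = 3. Certainly 3 ∣ 3, but 15 ∤ 3.

(←) Suppose 15 ∣ m and 6 ∣ m. Any common multiple of 15 and 6 is a multiple of their lcm; here lcm(15, 6) = 15·6/gcd(15, 6) = 90/3 = 30, so 30 ∣ m. Since 3 ∣ 30, it follows that 3 ∣ m.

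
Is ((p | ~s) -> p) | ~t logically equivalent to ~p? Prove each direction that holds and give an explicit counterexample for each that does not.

Neither direction holds.

(⟹) This fails. Under t = F, p = T, s = F, the left side is true but the right side is false.

(⟸) This fails. Under t = T, p = F, s = F, the left side is false but the right side is true.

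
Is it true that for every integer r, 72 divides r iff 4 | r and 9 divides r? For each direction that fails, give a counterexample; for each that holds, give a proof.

Only the forward direction holds.

Forward direction. If 72 ∣ r, write r = 72q. Since 72 = 18·4, r = 4·(18q), so 4 ∣ r; and since 72 = 8·9, r = 9·(8q), so 9 ∣ r.

Converse. This fails: take r = 36. Both 4 ∣ 36 and 9 ∣ 36, yet 36 is not a multiple of 72 (since 36 = 0·72 + 36), so 72 ∤ 36.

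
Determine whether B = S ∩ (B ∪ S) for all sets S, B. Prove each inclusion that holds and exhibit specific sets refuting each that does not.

(⊆) This inclusion fails. Take S = ∅, B = {1}; then 1 ∈ B but 1 ∉ S ∩ (B ∪ S).

(⊇) This inclusion fails. Take S = {1}, B = ∅; then 1 ∈ S ∩ (B ∪ S) but 1 ∉ B.

Both inclusions fail.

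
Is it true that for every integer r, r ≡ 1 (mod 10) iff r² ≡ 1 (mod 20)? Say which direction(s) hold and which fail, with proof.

Only the forward implication holds.

(⇒) Suppose r ≡ 1 (mod 10). Working modulo 20, r ∈ {1, 11}; for each such r, r² ≡ 1 (mod 20).

(⇐) This fails: take r = 9. Then 9² = 81 ≡ 1 (mod 20), yet 9 ≡ 9 (mod 10), not 1.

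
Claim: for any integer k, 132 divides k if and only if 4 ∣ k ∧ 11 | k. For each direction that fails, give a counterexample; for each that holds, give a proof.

(⇒) holds; (⇐) fails.

(→) If 132 ∣ k, write k = 132q. Since 132 = 33·4, k = 4·(33q), so 4 ∣ k; and since 132 = 12·11, k = 11·(12q), so 11 ∣ k.

(←) This fails: take k = 44. Both 4 ∣ 44 and 11 ∣ 44, yet 44 is not a multiple of 132 (since 44 = 0·132 + 44), so 132 ∤ 44.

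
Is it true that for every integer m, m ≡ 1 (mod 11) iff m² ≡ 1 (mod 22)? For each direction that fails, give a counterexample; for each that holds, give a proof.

Neither direction holds.

(⇒) This fails: take m = 12. Then 12 ≡ 1 (mod 11), but 12² = 144 ≡ 12 (mod 22), not 1.

(⇐) This fails: take m = 21. Then 21² = 441 ≡ 1 (mod 22), yet 21 ≡ 10 (mod 11), not 1.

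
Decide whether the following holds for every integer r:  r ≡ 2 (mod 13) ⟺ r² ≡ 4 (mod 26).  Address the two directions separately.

(⇒) This fails: take r = 15. Then 15 ≡ 2 (mod 13), but 15² = 225 ≡ 17 (mod 26), not 4.

(⇐) This fails: take r = 24. Then 24² = 576 ≡ 4 (mod 26), yet 24 ≡ 11 (mod 13), not 2.

Neither direction holds.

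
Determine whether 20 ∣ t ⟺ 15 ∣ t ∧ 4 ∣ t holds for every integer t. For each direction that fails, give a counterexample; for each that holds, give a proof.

(⇒) fails; (⇐) holds.

(⟹) This fails: take t = 20. Certainly 20 ∣ 20, but 15 ∤ 20.

(⟸) Suppose 15 ∣ t and 4 ∣ t. Any common multiple of 15 and 4 is a multiple of their lcm; here gcd(15, 4) = 1, so lcm(15, 4) = 15·4 = 60, so 60 ∣ t. Since 20 ∣ 60, it follows that 20 ∣ t.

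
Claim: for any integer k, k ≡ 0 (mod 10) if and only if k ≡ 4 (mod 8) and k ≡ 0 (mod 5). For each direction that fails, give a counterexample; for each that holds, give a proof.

Only the reverse direction holds.

(→) This fails: k = 0 gives 0 ≡ 0 (mod 10) but 0 ≡ 0 (mod 8), so the conjunction on the right does not hold.

(←) Conversely, if k ≡ 4 (mod 8) and k ≡ 0 (mod 5), then by the Chinese remainder theorem k ≡ 20 (mod 40). Since 20 ≡ 0 (mod 10) and 10 ∣ 40, we get k ≡ 0 (mod 10).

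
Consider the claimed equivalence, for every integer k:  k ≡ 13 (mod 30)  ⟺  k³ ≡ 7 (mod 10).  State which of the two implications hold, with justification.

Forward direction. Suppose k ≡ 13 (mod 30). Then k³ ≡ 13³ = 2197 (mod 30), and since 10 ∣ 30, also k³ ≡ 7 (mod 10).

Converse. This fails: take k = 3. Then 3³ = 27 ≡ 7 (mod 10), yet 3 ≡ 3 (mod 30), not 13.

Only the forward direction holds.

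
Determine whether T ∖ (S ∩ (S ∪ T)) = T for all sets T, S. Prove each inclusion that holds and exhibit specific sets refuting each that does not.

(⟹) Let x ∈ T ∖ (S ∩ (S ∪ T)). Then x ∈ T and x ∉ S, from which x ∈ T.

(⟸) This inclusion fails. Take T = {1}, S = {1}; then 1 ∈ T but 1 ∉ T ∖ (S ∩ (S ∪ T)).

Only the forward inclusion holds.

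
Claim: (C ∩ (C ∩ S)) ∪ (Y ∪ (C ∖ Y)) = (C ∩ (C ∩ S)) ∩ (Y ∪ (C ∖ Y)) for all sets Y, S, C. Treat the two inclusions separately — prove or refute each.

Only the reverse inclusion holds.

(⊇) Let x ∈ (C ∩ (C ∩ S)) ∩ (Y ∪ (C ∖ Y)). Then either x ∈ S ∩ C and x ∉ Y; or x ∈ Y ∩ S ∩ C. In each case x ∈ (C ∩ (C ∩ S)) ∪ (Y ∪ (C ∖ Y)), so (C ∩ (C ∩ S)) ∩ (Y ∪ (C ∖ Y)) ⊆ (C ∩ (C ∩ S)) ∪ (Y ∪ (C ∖ Y)).

(⊆) This inclusion fails. Take Y = {1}, S = ∅, C = ∅; then 1 ∈ (C ∩ (C ∩ S)) ∪ (Y ∪ (C ∖ Y)) but 1 ∉ (C ∩ (C ∩ S)) ∩ (Y ∪ (C ∖ Y)).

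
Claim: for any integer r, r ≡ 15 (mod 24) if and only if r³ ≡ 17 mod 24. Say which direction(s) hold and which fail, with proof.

Both directions fail.

(⟹) This fails: take r = 15. Then 15 ≡ 15 (mod 24), but 15³ = 3375 ≡ 15 (mod 24), not 17.

(⟸) This fails: take r = 17. Then 17³ = 4913 ≡ 17 (mod 24), yet 17 ≡ 17 (mod 24), not 15.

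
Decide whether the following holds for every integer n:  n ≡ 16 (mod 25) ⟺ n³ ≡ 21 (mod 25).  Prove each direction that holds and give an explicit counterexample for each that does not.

Both directions hold; the statement is true.

(→) Suppose n ≡ 16 (mod 25). Write n = 25j + 16. Then (25j + 16)³ = 15625j³ + 30000j² + 19200j + 4096 = 25(625j³ + 1200j² + 768j + 163) + 21, so n³ ≡ 21 (mod 25).

(←) Conversely, suppose n³ ≡ 21 (mod 25). The only residue r in {0, …, 24} with r³ ≡ 21 (mod 25) is r = 16, so n ≡ 16 (mod 25).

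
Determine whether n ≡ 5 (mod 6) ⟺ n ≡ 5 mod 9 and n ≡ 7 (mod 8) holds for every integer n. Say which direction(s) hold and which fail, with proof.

Only the reverse direction holds.

(→) This fails: n = 65 gives 65 ≡ 5 (mod 6) but 65 ≡ 2 (mod 9), so the conjunction on the right does not hold.

(←) Conversely, if n ≡ 5 (mod 9) and n ≡ 7 (mod 8), then by the Chinese remainder theorem n ≡ 23 (mod 72). Since 23 ≡ 5 (mod 6) and 6 ∣ 72, we get n ≡ 5 (mod 6).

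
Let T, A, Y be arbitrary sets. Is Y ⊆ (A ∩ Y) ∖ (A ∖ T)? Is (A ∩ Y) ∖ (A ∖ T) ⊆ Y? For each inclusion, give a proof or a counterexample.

(⊆) This inclusion fails. Take T = ∅, A = ∅, Y = {1}; then 1 ∈ Y but 1 ∉ (A ∩ Y) ∖ (A ∖ T).

(⊇) Let x ∈ (A ∩ Y) ∖ (A ∖ T). Then x ∈ T ∩ A ∩ Y, from which x ∈ Y.

Only the reverse inclusion holds.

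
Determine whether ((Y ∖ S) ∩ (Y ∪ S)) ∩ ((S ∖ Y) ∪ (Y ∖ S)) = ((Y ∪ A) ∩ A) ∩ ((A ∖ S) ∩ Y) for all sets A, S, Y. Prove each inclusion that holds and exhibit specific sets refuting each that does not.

Only the reverse inclusion holds.

(⟹) This inclusion fails. Take A = ∅, S = ∅, Y = {1}; then 1 ∈ ((Y ∖ S) ∩ (Y ∪ S)) ∩ ((S ∖ Y) ∪ (Y ∖ S)) but 1 ∉ ((Y ∪ A) ∩ A) ∩ ((A ∖ S) ∩ Y).

(⟸) Let x ∈ ((Y ∪ A) ∩ A) ∩ ((A ∖ S) ∩ Y). Then x ∈ A ∩ Y and x ∉ S, from which x ∈ ((Y ∖ S) ∩ (Y ∪ S)) ∩ ((S ∖ Y) ∪ (Y ∖ S)).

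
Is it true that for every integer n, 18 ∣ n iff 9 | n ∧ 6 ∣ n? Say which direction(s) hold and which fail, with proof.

[⇐] Suppose 9 ∣ n and 6 ∣ n. Any common multiple of 9 and 6 is a multiple of their lcm; here lcm(9, 6) = 9·6/gcd(9, 6) = 54/3 = 18, so 18 ∣ n.

[⇒] If 18 ∣ n, write n = 18q. Since 18 = 2·9, n = 9·(2q), so 9 ∣ n; and since 18 = 3·6, n = 6·(3q), so 6 ∣ n.

The biconditional holds.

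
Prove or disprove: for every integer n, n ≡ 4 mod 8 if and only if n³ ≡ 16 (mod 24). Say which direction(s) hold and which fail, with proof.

Forward direction. This fails: take n = 12. Then 12 ≡ 4 (mod 8), but 12³ = 1728 ≡ 0 (mod 24), not 16.

Converse. This fails: take n = 10. Then 10³ = 1000 ≡ 16 (mod 24), yet 10 ≡ 2 (mod 8), not 4.

Both directions fail.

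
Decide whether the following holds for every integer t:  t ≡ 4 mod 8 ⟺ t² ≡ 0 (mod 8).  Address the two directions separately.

(→) Suppose t ≡ 4 mod 8. Write t = 8j + 4. Then (8j + 4)² = 64j² + 64j + 16 = 8(8j² + 8j + 2) + 0, so t² ≡ 0 (mod 8).

(←) This fails: take t = 0. Then 0² = 0 ≡ 0 (mod 8), yet 0 ≡ 0 (mod 8), not 4.

Only the forward implication holds.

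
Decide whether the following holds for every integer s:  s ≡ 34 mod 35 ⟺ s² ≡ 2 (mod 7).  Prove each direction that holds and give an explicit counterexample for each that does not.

(⇒) fails and (⇐) fails.

Forward direction. This fails: take s = 34. Then 34 ≡ 34 (mod 35), but 34² = 1156 ≡ 1 (mod 7), not 2.

Converse. This fails: take s = 3. Then 3² = 9 ≡ 2 (mod 7), yet 3 ≡ 3 (mod 35), not 34.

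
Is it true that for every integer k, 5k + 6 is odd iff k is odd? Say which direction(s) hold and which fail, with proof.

Both directions hold.

(⇒) Suppose 5k + 6 is odd. Since 5 is odd, 5k and k have the same parity, so 5k + 6 ≡ k + 6 (mod 2). As 6 is even, 5k + 6 is odd exactly when k is odd. Thus k is odd.

(⇐) Conversely, suppose k is odd; write k = 2j + 1. Then 5k + 6 = 5·(2j + 1) + 6 = 2·5j + 11, which is odd.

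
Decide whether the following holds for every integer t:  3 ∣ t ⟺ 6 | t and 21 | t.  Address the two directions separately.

(→) This fails: take t = 3. Certainly 3 ∣ 3, but 6 ∤ 3.

(←) Suppose 6 ∣ t and 21 ∣ t. Any common multiple of 6 and 21 is a multiple of their lcm; here lcm(6, 21) = 6·21/gcd(6, 21) = 126/3 = 42, so 42 ∣ t. Since 3 ∣ 42, it follows that 3 ∣ t.

(⇒) fails; (⇐) holds.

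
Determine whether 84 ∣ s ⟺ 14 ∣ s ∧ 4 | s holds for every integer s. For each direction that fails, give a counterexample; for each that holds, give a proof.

Only the forward implication holds.

[⇒] If 84 ∣ s, write s = 84q. Since 84 = 6·14, s = 14·(6q), so 14 ∣ s; and since 84 = 21·4, s = 4·(21q), so 4 ∣ s.

[⇐] This fails: take s = 28. Both 14 ∣ 28 and 4 ∣ 28, yet 28 is not a multiple of 84 (since 28 = 0·84 + 28), so 84 ∤ 28.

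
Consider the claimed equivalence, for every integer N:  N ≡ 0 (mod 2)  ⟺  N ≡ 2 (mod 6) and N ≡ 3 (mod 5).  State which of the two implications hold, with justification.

Only the reverse direction holds.

[⇒] This fails: N = 0 gives 0 ≡ 0 (mod 2) but 0 ≡ 0 (mod 6), so the conjunction on the right does not hold.

[⇐] Conversely, if N ≡ 2 (mod 6) and N ≡ 3 (mod 5), then by the Chinese remainder theorem N ≡ 8 (mod 30). Since 8 ≡ 0 (mod 2) and 2 ∣ 30, we get N ≡ 0 (mod 2).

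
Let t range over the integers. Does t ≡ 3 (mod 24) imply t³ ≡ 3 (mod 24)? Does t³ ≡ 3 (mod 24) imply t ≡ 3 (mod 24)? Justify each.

Equivalent; both directions hold.

Forward direction. Suppose t ≡ 3 (mod 24). Write t = 24j + 3. Then (24j + 3)³ = 13824j³ + 5184j² + 648j + 27 = 24(576j³ + 216j² + 27j + 1) + 3, so t³ ≡ 3 (mod 24).

Converse. Suppose t³ ≡ 3 (mod 24). The only residue r in {0, …, 23} with r³ ≡ 3 (mod 24) is r = 3, so t ≡ 3 (mod 24).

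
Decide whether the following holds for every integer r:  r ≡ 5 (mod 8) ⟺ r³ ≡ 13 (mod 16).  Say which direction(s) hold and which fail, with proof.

Only the converse holds.

Forward direction. This fails: take r = 13. Then 13 ≡ 5 (mod 8), but 13³ = 2197 ≡ 5 (mod 16), not 13.

Converse. The residues r modulo 16 with r³ ≡ 13 (mod 16) are exactly {5}, and each is ≡ 5 (mod 8).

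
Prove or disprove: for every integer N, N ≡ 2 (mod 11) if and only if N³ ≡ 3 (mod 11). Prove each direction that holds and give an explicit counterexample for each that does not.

Neither direction holds.

(⟹) This fails: take N = 2. Then 2 ≡ 2 (mod 11), but 2³ = 8 ≡ 8 (mod 11), not 3.

(⟸) This fails: take N = 9. Then 9³ = 729 ≡ 3 (mod 11), yet 9 ≡ 9 (mod 11), not 2.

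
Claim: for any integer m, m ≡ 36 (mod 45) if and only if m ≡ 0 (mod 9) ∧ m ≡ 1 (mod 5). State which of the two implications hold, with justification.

Both implications hold.

Converse. If m ≡ 0 (mod 9) and m ≡ 1 (mod 5), then by the Chinese remainder theorem m ≡ 36 (mod 45). This is exactly m ≡ 36 (mod 45).

Forward direction. Suppose m ≡ 36 (mod 45); write m = 45j + 36. Since 9 ∣ 45, reducing mod 9 gives m ≡ 36 ≡ 0 (mod 9); since 5 ∣ 45, reducing mod 5 gives m ≡ 36 ≡ 1 (mod 5).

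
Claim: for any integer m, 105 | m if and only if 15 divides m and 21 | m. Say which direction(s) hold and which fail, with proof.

Forward direction. If 105 ∣ m, write m = 105q. Since 105 = 7·15, m = 15·(7q), so 15 ∣ m; and since 105 = 5·21, m = 21·(5q), so 21 ∣ m.

Converse. Suppose 15 ∣ m and 21 ∣ m. Any common multiple of 15 and 21 is a multiple of their lcm; here lcm(15, 21) = 15·21/gcd(15, 21) = 315/3 = 105, so 105 ∣ m.

Both directions hold.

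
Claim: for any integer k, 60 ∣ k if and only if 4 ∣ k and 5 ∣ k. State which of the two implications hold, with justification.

(⟹) If 60 ∣ k, write k = 60q. Since 60 = 15·4, k = 4·(15q), so 4 ∣ k; and since 60 = 12·5, k = 5·(12q), so 5 ∣ k.

(⟸) This fails: take k = 20. Both 4 ∣ 20 and 5 ∣ 20, yet 20 is not a multiple of 60 (since 20 = 0·60 + 20), so 60 ∤ 20.

Only the forward direction holds.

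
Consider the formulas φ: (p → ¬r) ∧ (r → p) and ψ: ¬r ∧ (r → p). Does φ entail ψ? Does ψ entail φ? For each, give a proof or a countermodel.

(⟸) Assume the antecedent. If p is true, the antecedent forces (p = T, r = F), and (p → ¬r) ∧ (r → p) holds there. If p is false, the antecedent forces (p = F, r = F), and (p → ¬r) ∧ (r → p) holds there. Either way (p → ¬r) ∧ (r → p) holds.

(⟹) Assume the antecedent. If p is true, the antecedent forces (p = T, r = F), and ¬r ∧ (r → p) holds there. If p is false, the antecedent forces (p = F, r = F), and ¬r ∧ (r → p) holds there. Either way ¬r ∧ (r → p) holds.

Both directions hold.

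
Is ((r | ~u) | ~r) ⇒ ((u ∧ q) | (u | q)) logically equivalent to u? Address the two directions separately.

[⇐] Assume the antecedent. If r is true, the antecedent forces (r = T, u = T, q = F) or (r = T, u = T, q = T), and the consequent holds there. If r is false, the antecedent forces (r = F, u = T, q = F) or (r = F, u = T, q = T), and the consequent holds there. Either way the consequent holds.

[⇒] This fails. Under r = F, u = F, q = T, the left side is true but the right side is false.

Not equivalent: only (⇐) holds.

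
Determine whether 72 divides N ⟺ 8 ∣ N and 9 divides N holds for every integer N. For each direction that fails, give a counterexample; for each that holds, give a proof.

Converse. Suppose 8 ∣ N and 9 ∣ N. Any common multiple of 8 and 9 is a multiple of their lcm; here gcd(8, 9) = 1, so lcm(8, 9) = 8·9 = 72, so 72 ∣ N.

Forward direction. If 72 ∣ N, write N = 72q. Since 72 = 9·8, N = 8·(9q), so 8 ∣ N; and since 72 = 8·9, N = 9·(8q), so 9 ∣ N.

Both directions hold; the statement is true.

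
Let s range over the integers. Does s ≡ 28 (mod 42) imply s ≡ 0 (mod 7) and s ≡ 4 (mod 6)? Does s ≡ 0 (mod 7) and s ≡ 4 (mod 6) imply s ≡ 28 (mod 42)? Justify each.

[⇒] Suppose s ≡ 28 (mod 42); write s = 42j + 28. Since 7 ∣ 42, reducing mod 7 gives s ≡ 28 ≡ 0 (mod 7); since 6 ∣ 42, reducing mod 6 gives s ≡ 28 ≡ 4 (mod 6).

[⇐] Conversely, if s ≡ 0 (mod 7) and s ≡ 4 (mod 6), then by the Chinese remainder theorem s ≡ 28 (mod 42). This is exactly s ≡ 28 (mod 42).

Both implications hold.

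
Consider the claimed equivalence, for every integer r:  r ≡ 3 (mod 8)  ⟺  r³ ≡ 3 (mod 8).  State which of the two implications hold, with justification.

(⟸) Suppose r³ ≡ 3 (mod 8). The only residue r in {0, …, 7} with r³ ≡ 3 (mod 8) is r = 3, so r ≡ 3 (mod 8).

(⟹) Suppose r ≡ 3 (mod 8). Write r = 8j + 3. Then (8j + 3)³ = 512j³ + 576j² + 216j + 27 = 8(64j³ + 72j² + 27j + 3) + 3, so r³ ≡ 3 (mod 8).

Equivalent; both directions hold.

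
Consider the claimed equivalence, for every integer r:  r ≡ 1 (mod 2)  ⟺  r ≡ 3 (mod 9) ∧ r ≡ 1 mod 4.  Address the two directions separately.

(⇒) fails; (⇐) holds.

(→) This fails: r = 1 gives 1 ≡ 1 (mod 2) but 1 ≡ 1 (mod 9), so the conjunction on the right does not hold.

(←) Conversely, if r ≡ 3 (mod 9) and r ≡ 1 (mod 4), then by the Chinese remainder theorem r ≡ 21 (mod 36). Since 21 ≡ 1 (mod 2) and 2 ∣ 36, we get r ≡ 1 (mod 2).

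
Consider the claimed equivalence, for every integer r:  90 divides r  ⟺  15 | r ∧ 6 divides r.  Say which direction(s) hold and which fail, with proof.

Not equivalent: only (⇒) holds.

(←) This fails: take r = 30. Both 15 ∣ 30 and 6 ∣ 30, yet 30 is not a multiple of 90 (since 30 = 0·90 + 30), so 90 ∤ 30.

(→) If 90 ∣ r, write r = 90q. Since 90 = 6·15, r = 15·(6q), so 15 ∣ r; and since 90 = 15·6, r = 6·(15q), so 6 ∣ r.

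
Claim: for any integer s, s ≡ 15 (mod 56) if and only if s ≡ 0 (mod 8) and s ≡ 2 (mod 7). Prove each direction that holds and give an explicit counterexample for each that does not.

(⇒) This fails: s = 15 gives 15 ≡ 15 (mod 56) but 15 ≡ 7 (mod 8), so the conjunction on the right does not hold.

(⇐) This fails: s = 16 satisfies both congruences on the right (16 ≡ 0 mod 8 and 16 ≡ 2 mod 7) yet 16 ≡ 16 (mod 56), not 15.

Neither implication holds.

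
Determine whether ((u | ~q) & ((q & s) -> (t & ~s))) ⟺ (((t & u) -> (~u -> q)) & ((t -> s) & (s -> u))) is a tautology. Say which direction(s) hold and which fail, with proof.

[⇒] This fails. Under t = T, s = F, q = F, u = F, the left side is true but the right side is false.

[⇐] This fails. Under t = F, s = F, q = T, u = F, the left side is false but the right side is true.

Both directions fail.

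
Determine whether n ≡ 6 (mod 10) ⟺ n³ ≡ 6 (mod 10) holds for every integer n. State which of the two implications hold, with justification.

(→) Suppose n ≡ 6 (mod 10). Write n = 10j + 6. Then (10j + 6)³ = 1000j³ + 1800j² + 1080j + 216 = 10(100j³ + 180j² + 108j + 21) + 6, so n³ ≡ 6 (mod 10).

(←) Conversely, suppose n³ ≡ 6 (mod 10). The only residue r in {0, …, 9} with r³ ≡ 6 (mod 10) is r = 6, so n ≡ 6 (mod 10).

Both directions hold.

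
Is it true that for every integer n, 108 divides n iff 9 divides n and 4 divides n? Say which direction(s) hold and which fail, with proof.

(⟸) This fails: take n = 36. Both 9 ∣ 36 and 4 ∣ 36, yet 36 is not a multiple of 108 (since 36 = 0·108 + 36), so 108 ∤ 36.

(⟹) If 108 ∣ n, write n = 108q. Since 108 = 12·9, n = 9·(12q), so 9 ∣ n; and since 108 = 27·4, n = 4·(27q), so 4 ∣ n.

Not equivalent: only (⇒) holds.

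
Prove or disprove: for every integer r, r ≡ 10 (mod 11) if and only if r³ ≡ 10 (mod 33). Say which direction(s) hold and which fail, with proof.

(⇒) fails; (⇐) holds.

Forward direction. This fails: take r = 21. Then 21 ≡ 10 (mod 11), but 21³ = 9261 ≡ 21 (mod 33), not 10.

Converse. The residues r modulo 33 with r³ ≡ 10 (mod 33) are exactly {10}, and each is ≡ 10 (mod 11).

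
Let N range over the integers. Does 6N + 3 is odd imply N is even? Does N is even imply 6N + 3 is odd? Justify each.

(⇒) fails; (⇐) holds.

(←) Suppose N is even. Since 6 is even, 6N is even for every N, so 6N + 3 has the same parity as 3, which is odd. Hence 6N + 3 is odd.

(→) This fails: take N = 5. Then 6N + 3 = 33, which is odd, yet N = 5 is odd, not even.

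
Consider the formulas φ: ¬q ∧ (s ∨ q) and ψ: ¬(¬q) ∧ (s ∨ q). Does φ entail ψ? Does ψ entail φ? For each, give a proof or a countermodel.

(⇒) This fails. Under q = F, s = T, the left side is true but the right side is false.

(⇐) This fails. Under q = T, s = F, the left side is false but the right side is true.

Both directions fail.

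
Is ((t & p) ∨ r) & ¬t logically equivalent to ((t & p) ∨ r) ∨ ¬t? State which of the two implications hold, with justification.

(⇒) Assume the antecedent. If r is true, ((t & p) ∨ r) ∨ ¬t reduces to true regardless of the other variables. If r is false, the antecedent cannot hold. Either way ((t & p) ∨ r) ∨ ¬t holds.

(⇐) This fails. Under r = F, t = F, p = F, the left side is false but the right side is true.

Only the forward implication holds.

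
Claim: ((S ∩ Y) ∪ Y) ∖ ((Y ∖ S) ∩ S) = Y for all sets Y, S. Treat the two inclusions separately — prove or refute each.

(⊆) Let x ∈ ((S ∩ Y) ∪ Y) ∖ ((Y ∖ S) ∩ S). Then either x ∈ Y and x ∉ S; or x ∈ Y ∩ S. In each case x ∈ Y, so ((S ∩ Y) ∪ Y) ∖ ((Y ∖ S) ∩ S) ⊆ Y.

(⊇) Let x ∈ Y. Then either x ∈ Y and x ∉ S; or x ∈ Y ∩ S. In each case x ∈ ((S ∩ Y) ∪ Y) ∖ ((Y ∖ S) ∩ S), so Y ⊆ ((S ∩ Y) ∪ Y) ∖ ((Y ∖ S) ∩ S).

Both inclusions hold; the sets are equal.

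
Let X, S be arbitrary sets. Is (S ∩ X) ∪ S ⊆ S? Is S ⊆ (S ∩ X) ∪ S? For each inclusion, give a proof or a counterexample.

(⊆) Let x ∈ (S ∩ X) ∪ S. Then either x ∈ S and x ∉ X; or x ∈ X ∩ S. In each case x ∈ S, so (S ∩ X) ∪ S ⊆ S.

(⊇) Let x ∈ S. Then either x ∈ S and x ∉ X; or x ∈ X ∩ S. In each case x ∈ (S ∩ X) ∪ S, so S ⊆ (S ∩ X) ∪ S.

Both inclusions hold; the sets are equal.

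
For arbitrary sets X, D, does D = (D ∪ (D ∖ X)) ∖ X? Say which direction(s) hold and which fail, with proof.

(⟹) This inclusion fails. Take X = {1}, D = {1}; then 1 ∈ D but 1 ∉ (D ∪ (D ∖ X)) ∖ X.

(⟸) Let x ∈ (D ∪ (D ∖ X)) ∖ X. Then x ∈ D and x ∉ X, from which x ∈ D.

(⊆) fails; (⊇) holds.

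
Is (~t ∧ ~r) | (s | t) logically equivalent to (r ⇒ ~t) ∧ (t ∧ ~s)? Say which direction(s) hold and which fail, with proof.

(⇒) fails; (⇐) holds.

(⟸) Assume the antecedent. If r is true, the antecedent cannot hold. If r is false, (~t ∧ ~r) | (s | t) reduces to true regardless of the other variables. Either way (~t ∧ ~r) | (s | t) holds.

(⟹) This fails. Under r = F, s = F, t = F, the left side is true but the right side is false.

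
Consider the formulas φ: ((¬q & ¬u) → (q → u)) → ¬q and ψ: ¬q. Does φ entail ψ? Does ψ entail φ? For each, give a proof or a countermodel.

Both directions hold; the statement is true.

(⇒) Assume the antecedent. If u is true, the antecedent forces (u = T, q = F), and ¬q holds there. If u is false, the antecedent forces (u = F, q = F), and ¬q holds there. Either way ¬q holds.

(⇐) Assume the antecedent. If u is true, the antecedent forces (u = T, q = F), and ((¬q & ¬u) → (q → u)) → ¬q holds there. If u is false, the antecedent forces (u = F, q = F), and ((¬q & ¬u) → (q → u)) → ¬q holds there. Either way ((¬q & ¬u) → (q → u)) → ¬q holds.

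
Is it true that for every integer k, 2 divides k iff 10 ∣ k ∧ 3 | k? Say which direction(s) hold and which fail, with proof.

The forward direction fails; the converse holds.

Forward direction. This fails: take k = 2. Certainly 2 ∣ 2, but 10 ∤ 2.

Converse. Suppose 10 ∣ k and 3 ∣ k. Any common multiple of 10 and 3 is a multiple of their lcm; here gcd(10, 3) = 1, so lcm(10, 3) = 10·3 = 30, so 30 ∣ k. Since 2 ∣ 30, it follows that 2 ∣ k.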